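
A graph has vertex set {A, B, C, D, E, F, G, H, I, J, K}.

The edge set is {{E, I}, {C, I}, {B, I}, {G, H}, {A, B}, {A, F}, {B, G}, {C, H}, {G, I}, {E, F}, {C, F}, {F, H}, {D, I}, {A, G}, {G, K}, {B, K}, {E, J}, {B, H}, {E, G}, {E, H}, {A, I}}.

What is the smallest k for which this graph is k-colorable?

4

A, B, G, I form a clique, so at least 4 colors are needed.
A valid assignment using 4 colors: A=4, B=3, C=3, D=2, E=3, F=2, G=2, H=1, I=1, J=1, K=1. Every edge joins two different colors.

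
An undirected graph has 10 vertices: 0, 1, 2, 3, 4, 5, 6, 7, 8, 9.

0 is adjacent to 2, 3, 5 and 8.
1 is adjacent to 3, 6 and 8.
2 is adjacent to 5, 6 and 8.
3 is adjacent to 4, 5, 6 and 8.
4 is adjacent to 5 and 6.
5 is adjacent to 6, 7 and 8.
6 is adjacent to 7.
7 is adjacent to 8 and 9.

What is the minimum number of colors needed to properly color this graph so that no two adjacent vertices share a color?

4

3, 4, 5, 6 are pairwise adjacent (a clique of size 4), so at least 4 colors are needed.
4 colors suffice: color a → {1, 5, 9}; color b → {6, 8}; color c → {2, 3, 7}; color d → {0, 4}. Every edge joins two different colors.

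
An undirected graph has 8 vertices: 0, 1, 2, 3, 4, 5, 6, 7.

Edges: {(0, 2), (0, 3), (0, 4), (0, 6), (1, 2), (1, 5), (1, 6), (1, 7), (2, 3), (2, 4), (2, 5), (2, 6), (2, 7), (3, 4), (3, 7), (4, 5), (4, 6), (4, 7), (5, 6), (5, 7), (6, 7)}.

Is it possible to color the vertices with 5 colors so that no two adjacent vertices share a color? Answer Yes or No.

The chromatic number is 5. 1, 2, 5, 6, 7 form a clique, so at least 5 colors are needed.
5 colors suffice: color a → {2}; color b → {1, 4}; color c → {0, 7}; color d → {3, 6}; color e → {5}.
That is already a proper 5-coloring.

Yes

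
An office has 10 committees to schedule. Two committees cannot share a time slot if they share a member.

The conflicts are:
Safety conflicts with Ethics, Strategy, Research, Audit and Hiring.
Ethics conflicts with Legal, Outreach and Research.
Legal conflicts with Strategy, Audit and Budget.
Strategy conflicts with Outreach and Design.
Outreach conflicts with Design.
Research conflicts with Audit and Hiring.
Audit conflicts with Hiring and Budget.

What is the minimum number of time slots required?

Safety, Research, Audit, Hiring pairwise conflict, so at least 4 time slots are needed.
4 time slots suffice: time slot 1 → {Ethics, Strategy, Audit}; time slot 2 → {Safety, Legal, Outreach}; time slot 3 → {Research, Budget, Design}; time slot 4 → {Hiring}. Each listed conflict is separated.

4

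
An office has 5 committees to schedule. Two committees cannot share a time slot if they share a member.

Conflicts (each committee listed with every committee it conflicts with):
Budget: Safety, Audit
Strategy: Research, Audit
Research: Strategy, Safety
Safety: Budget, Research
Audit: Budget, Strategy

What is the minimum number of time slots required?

3

The cycle Strategy-Audit-Budget-Safety-Research-Strategy has odd length 5, so it cannot be 2-colored; at least 3 time slots are needed.
3 time slots suffice: time slot 1 → {Budget, Research}; time slot 2 → {Strategy, Safety}; time slot 3 → {Audit}. Each listed conflict is separated.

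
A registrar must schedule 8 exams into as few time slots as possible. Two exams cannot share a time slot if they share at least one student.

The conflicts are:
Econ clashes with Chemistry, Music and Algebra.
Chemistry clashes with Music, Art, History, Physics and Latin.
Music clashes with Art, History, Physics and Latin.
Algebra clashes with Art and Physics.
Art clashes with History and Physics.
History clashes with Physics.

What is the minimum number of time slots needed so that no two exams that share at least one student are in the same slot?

5

Chemistry, Music, Art, History, Physics are mutually in conflict, so at least 5 time slots are needed.
5 time slots suffice: time slot 1 → {Chemistry, Algebra}; time slot 2 → {Music}; time slot 3 → {Econ, Physics, Latin}; time slot 4 → {Art}; time slot 5 → {History}. Every pair that conflicts lands in different time slots.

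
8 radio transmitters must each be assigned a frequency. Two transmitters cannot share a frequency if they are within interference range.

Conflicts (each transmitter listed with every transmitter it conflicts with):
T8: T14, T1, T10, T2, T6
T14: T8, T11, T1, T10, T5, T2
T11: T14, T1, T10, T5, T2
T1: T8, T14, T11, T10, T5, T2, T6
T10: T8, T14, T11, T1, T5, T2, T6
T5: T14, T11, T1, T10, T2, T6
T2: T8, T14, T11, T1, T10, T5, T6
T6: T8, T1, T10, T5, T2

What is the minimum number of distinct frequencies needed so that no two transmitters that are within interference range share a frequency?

6

T14, T11, T1, T10, T5, T2 all conflict with each other, so at least 6 frequencies are needed.
6 frequencies suffice: T8=5, T14=4, T11=6, T1=2, T10=1, T5=5, T2=3, T6=4. Every pair that conflicts lands in different frequencies.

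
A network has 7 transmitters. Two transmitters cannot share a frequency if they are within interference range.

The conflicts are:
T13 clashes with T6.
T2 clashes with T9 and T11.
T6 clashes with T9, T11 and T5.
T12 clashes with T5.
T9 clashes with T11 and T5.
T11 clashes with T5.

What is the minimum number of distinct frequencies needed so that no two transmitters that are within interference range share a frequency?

T6, T9, T11, T5 are mutually in conflict, so at least 4 frequencies are needed.
Using 4 frequencies: T13=2, T2=1, T6=1, T12=1, T9=3, T11=4, T5=2. No two conflicting transmitters share a frequency.

4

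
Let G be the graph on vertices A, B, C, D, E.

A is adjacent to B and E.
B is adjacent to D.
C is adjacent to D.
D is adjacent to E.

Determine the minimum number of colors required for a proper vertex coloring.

2

A and E are adjacent, so at least 2 colors are needed.
2 colors suffice: color 1 → {A, D}; color 2 → {B, C, E}. Every edge joins two different colors.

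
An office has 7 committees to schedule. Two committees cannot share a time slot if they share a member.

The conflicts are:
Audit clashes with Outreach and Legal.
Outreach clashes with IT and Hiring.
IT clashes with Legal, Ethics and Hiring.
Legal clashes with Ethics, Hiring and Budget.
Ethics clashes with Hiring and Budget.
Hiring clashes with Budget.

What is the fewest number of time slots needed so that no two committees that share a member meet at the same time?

Legal, Ethics, Hiring, Budget pairwise conflict, so at least 4 time slots are needed.
A valid assignment using 4 time slots: Audit=1, Outreach=2, IT=4, Legal=2, Ethics=3, Hiring=1, Budget=4. No two conflicting committees share a time slot.

4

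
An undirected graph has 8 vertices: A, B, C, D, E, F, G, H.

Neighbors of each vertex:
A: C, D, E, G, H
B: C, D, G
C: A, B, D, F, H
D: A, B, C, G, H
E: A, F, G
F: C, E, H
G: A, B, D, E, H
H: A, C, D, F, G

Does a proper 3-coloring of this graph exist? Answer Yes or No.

No

A, D, G, H are pairwise adjacent (a clique of size 4), so at least 4 colors are needed.
So 3 colors are not enough.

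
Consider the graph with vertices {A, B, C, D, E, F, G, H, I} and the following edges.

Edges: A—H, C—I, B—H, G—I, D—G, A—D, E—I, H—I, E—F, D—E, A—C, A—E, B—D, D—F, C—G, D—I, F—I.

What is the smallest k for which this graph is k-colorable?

D, E, F, I are pairwise adjacent (a clique of size 4), so at least 4 colors are needed.
4 colors suffice: A=red, B=red, C=blue, D=blue, E=green, F=yellow, G=green, H=blue, I=red. Every edge joins two different colors.

4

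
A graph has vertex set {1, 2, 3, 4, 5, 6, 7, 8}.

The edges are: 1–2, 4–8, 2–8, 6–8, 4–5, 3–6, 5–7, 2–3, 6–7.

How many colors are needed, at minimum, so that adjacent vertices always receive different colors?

The cycle 4-5-7-6-8-4 has odd length 5, so it cannot be 2-colored; at least 3 colors are needed.
3 colors suffice: color a → {1, 3, 7, 8}; color b → {2, 4, 6}; color c → {5}. No two adjacent vertices share a color.

3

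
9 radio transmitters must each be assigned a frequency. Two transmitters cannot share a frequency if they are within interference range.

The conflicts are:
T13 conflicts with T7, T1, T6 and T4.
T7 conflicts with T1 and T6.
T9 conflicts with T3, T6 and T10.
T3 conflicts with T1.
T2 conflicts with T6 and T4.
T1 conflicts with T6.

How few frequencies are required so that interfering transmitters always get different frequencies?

4

T13, T7, T1, T6 pairwise conflict, so at least 4 frequencies are needed.
Using 4 frequencies: T13=2, T7=4, T9=2, T3=1, T2=2, T1=3, T6=1, T10=1, T4=1. No two conflicting transmitters share a frequency.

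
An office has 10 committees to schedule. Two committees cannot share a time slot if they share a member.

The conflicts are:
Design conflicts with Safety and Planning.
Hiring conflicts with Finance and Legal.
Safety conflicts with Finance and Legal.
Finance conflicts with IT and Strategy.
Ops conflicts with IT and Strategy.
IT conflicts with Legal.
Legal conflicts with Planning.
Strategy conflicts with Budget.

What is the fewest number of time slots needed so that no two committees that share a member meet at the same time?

2

Hiring and Legal conflict, so at least 2 time slots are needed.
Using 2 time slots: Design=1, Hiring=2, Safety=2, Finance=1, Ops=1, IT=2, Legal=1, Planning=2, Strategy=2, Budget=1. Each listed conflict is separated.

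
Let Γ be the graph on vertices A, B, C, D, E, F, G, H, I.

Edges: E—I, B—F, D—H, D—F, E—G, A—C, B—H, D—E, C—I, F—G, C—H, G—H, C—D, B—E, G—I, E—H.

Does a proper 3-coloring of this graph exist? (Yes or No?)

Yes

The chromatic number is 3. E, G, H are pairwise adjacent, so at least 3 colors are needed.
One proper 3-coloring: A=1, B=3, C=2, D=3, E=2, F=1, G=3, H=1, I=1.
That is already a proper 3-coloring.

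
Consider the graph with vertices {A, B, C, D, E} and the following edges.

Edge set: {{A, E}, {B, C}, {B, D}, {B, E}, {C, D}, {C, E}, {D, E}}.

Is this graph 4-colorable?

The chromatic number is 4. B, C, D, E are mutually adjacent (a clique of size 4), so at least 4 colors are needed.
4 colors suffice: color 1 → {E}; color 2 → {A, D}; color 3 → {C}; color 4 → {B}.
That is already a proper 4-coloring.

Yes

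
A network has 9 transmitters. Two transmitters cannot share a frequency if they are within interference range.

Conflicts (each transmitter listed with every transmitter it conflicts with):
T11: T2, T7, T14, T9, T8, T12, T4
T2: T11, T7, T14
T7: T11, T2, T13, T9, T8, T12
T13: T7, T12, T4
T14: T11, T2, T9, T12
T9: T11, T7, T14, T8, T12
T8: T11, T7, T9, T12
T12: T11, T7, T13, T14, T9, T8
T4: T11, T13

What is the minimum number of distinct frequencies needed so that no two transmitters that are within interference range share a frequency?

T11, T7, T9, T8, T12 pairwise conflict, so at least 5 frequencies are needed.
5 frequencies suffice: frequency 1 → {T11, T13}; frequency 2 → {T7, T14, T4}; frequency 3 → {T2, T12}; frequency 4 → {T9}; frequency 5 → {T8}. Each listed conflict is separated.

5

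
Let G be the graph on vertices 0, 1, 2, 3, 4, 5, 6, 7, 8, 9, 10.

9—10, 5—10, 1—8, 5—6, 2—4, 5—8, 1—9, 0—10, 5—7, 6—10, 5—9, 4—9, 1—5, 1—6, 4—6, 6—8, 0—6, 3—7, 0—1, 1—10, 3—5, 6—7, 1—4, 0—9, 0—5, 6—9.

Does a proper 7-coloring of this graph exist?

Yes

The chromatic number is 6. 0, 1, 5, 6, 9, 10 form a clique, so at least 6 colors are needed.
6 colors suffice: 0=f, 1=c, 2=a, 3=a, 4=b, 5=b, 6=a, 7=c, 8=d, 9=d, 10=e.
Since 7 ≥ 6, a proper 7-coloring certainly exists.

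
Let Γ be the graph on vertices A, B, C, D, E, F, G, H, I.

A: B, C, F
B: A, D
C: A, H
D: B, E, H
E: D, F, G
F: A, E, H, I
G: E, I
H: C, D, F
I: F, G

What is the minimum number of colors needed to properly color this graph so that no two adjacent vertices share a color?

3

The cycle B-A-C-H-D-B has odd length 5, so it cannot be 2-colored; at least 3 colors are needed.
3 colors suffice: color 1 → {C, D, F, G}; color 2 → {A, E, H, I}; color 3 → {B}. Every edge joins two different colors.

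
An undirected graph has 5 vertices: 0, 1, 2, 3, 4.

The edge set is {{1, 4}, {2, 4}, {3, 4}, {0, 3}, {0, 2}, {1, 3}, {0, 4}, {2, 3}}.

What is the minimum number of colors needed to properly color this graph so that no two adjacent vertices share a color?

4

0, 2, 3, 4 are pairwise adjacent (a clique of size 4), so at least 4 colors are needed.
4 colors suffice: color a → {3}; color b → {4}; color c → {1, 2}; color d → {0}. Each edge has distinct colors on its endpoints.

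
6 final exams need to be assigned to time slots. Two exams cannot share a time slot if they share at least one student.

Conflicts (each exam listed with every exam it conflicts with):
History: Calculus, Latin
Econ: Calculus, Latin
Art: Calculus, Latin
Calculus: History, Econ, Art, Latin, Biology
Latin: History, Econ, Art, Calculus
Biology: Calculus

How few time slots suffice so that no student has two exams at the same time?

History, Calculus, Latin are mutually in conflict, so at least 3 time slots are needed.
3 time slots suffice: time slot 1 → {Calculus}; time slot 2 → {Latin, Biology}; time slot 3 → {History, Econ, Art}. No two conflicting exams share a time slot.

3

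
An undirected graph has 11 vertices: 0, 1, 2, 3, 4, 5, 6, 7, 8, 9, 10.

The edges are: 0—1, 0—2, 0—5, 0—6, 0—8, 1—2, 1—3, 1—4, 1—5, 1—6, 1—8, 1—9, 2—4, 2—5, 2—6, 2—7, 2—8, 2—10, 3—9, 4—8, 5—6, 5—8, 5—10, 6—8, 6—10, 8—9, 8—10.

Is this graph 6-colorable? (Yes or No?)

The chromatic number is 6. 0, 1, 2, 5, 6, 8 are pairwise adjacent (a clique of size 6), so at least 6 colors are needed.
6 colors suffice: 0=f, 1=b, 2=c, 3=a, 4=d, 5=d, 6=e, 7=a, 8=a, 9=c, 10=b.
That is already a proper 6-coloring.

Yes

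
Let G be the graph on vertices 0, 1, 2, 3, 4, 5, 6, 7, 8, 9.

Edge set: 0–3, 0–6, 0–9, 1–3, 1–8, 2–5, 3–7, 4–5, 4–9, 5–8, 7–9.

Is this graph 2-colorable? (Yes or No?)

The cycle 3-1-8-5-4-9-0-3 has odd length 7, so it cannot be 2-colored; at least 3 colors are needed.
So 2 colors are not enough.

No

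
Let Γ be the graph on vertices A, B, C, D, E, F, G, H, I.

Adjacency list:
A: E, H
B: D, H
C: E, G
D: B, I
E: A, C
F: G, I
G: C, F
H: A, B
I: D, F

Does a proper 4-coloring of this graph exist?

The chromatic number is 3. The cycle F-I-D-B-H-A-E-C-G-F has odd length 9, so it cannot be 2-colored; at least 3 colors are needed.
3 colors suffice: A=blue, B=blue, C=red, D=red, E=green, F=red, G=blue, H=red, I=blue.
Since 4 ≥ 3, a proper 4-coloring certainly exists.

Yes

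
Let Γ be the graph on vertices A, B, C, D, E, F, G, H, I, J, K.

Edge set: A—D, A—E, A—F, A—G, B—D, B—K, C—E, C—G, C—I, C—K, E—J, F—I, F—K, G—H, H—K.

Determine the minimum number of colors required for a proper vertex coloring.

The cycle F-A-E-C-I-F has odd length 5, so it cannot be 2-colored; at least 3 colors are needed.
3 colors suffice: color 1 → {A, B, C, H, J}; color 2 → {D, E, G, I, K}; color 3 → {F}. Each edge has distinct colors on its endpoints.

3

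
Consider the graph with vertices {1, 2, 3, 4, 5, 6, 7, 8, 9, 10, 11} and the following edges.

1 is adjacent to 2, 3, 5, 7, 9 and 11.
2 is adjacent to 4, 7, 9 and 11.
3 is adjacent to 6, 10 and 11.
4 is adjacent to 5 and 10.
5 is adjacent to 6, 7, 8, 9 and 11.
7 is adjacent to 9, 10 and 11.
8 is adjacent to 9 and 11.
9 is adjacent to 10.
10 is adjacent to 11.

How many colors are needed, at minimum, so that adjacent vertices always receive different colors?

1, 2, 7, 9 are pairwise adjacent (a clique of size 4), so at least 4 colors are needed.
4 colors suffice: color red → {2, 5, 10}; color blue → {4, 6, 9, 11}; color green → {3, 7, 8}; color yellow → {1}. No two adjacent vertices share a color.

4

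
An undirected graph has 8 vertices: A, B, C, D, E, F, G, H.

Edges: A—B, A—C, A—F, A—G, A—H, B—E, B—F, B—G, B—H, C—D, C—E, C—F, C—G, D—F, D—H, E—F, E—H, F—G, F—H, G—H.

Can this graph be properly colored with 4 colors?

No

A, B, F, G, H form a clique, so at least 5 colors are needed.
So 4 colors are not enough.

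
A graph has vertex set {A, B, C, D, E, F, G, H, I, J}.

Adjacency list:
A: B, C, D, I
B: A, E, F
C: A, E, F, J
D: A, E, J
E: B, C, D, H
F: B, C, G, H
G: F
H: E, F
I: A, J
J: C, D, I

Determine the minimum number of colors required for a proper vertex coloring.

2

C and F are adjacent, so at least 2 colors are needed.
2 colors suffice: color 1 → {A, E, F, J}; color 2 → {B, C, D, G, H, I}. No two adjacent vertices share a color.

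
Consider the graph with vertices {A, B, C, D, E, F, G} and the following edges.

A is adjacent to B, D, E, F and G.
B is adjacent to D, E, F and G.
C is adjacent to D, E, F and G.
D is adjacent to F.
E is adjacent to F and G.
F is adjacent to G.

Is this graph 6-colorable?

The chromatic number is 5. A, B, E, F, G form a clique, so at least 5 colors are needed.
5 colors suffice: color red → {F}; color blue → {B, C}; color green → {D, G}; color yellow → {A}; color purple → {E}.
Since 6 ≥ 5, a proper 6-coloring certainly exists.

Yes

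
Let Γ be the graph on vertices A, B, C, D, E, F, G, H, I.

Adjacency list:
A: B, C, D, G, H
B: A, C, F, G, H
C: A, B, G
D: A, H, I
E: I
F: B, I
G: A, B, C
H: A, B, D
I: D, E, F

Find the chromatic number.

4

A, B, C, G are mutually adjacent (a clique of size 4), so at least 4 colors are needed.
One proper 4-coloring: A=blue, B=red, C=yellow, D=yellow, E=blue, F=blue, G=green, H=green, I=red. No two adjacent vertices share a color.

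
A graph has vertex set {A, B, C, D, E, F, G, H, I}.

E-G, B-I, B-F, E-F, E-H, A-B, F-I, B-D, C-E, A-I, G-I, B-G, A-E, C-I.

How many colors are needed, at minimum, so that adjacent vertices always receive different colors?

3

B, G, I form a triangle, so at least 3 colors are needed.
3 colors suffice: color 1 → {B, E}; color 2 → {D, H, I}; color 3 → {A, C, F, G}. Each edge has distinct colors on its endpoints.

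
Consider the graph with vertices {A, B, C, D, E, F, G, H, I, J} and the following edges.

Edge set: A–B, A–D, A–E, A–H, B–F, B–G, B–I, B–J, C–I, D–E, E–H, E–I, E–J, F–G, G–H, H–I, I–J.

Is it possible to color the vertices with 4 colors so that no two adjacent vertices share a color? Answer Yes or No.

The chromatic number is 3. E, H, I form a triangle, so at least 3 colors are needed.
A valid assignment using 3 colors: A=1, B=2, C=2, D=3, E=2, F=3, G=1, H=3, I=1, J=3.
Since 4 ≥ 3, a proper 4-coloring certainly exists.

Yes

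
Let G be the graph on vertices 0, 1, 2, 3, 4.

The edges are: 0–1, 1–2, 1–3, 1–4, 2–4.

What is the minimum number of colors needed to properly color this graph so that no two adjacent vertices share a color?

1, 2, 4 are mutually adjacent, so at least 3 colors are needed.
A valid assignment using 3 colors: 0=blue, 1=red, 2=blue, 3=blue, 4=green. Each edge has distinct colors on its endpoints.

3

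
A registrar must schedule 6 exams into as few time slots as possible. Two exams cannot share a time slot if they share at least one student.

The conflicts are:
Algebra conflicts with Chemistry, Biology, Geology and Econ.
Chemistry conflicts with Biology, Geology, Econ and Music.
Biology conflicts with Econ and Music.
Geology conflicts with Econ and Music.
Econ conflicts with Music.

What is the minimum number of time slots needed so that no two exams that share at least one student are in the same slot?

Chemistry, Geology, Econ, Music pairwise conflict, so at least 4 time slots are needed.
4 time slots suffice: time slot 1 → {Chemistry}; time slot 2 → {Econ}; time slot 3 → {Biology, Geology}; time slot 4 → {Algebra, Music}. No two conflicting exams share a time slot.

4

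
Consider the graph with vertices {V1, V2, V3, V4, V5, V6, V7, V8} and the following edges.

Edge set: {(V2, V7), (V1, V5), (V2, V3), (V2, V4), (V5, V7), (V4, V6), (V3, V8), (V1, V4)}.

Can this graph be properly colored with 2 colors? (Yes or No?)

No

The cycle V1-V4-V2-V7-V5-V1 has odd length 5, so it cannot be 2-colored; at least 3 colors are needed.
So 2 colors are not enough.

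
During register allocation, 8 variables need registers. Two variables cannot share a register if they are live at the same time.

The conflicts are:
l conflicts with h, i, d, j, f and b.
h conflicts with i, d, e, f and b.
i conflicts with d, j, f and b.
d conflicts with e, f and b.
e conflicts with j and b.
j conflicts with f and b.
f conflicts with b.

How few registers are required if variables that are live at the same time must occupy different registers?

l, h, i, d, f, b are mutually in conflict, so at least 6 registers are needed.
6 registers suffice: l=6, h=5, i=4, d=3, e=2, j=3, f=2, b=1. Every pair that conflicts lands in different registers.

6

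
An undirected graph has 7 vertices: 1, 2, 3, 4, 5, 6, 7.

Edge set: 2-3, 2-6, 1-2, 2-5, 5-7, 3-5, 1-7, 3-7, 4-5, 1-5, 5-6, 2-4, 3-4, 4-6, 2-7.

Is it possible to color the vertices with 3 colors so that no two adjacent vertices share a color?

No

2, 3, 5, 7 are pairwise adjacent (a clique of size 4), so at least 4 colors are needed.
So 3 colors are not enough.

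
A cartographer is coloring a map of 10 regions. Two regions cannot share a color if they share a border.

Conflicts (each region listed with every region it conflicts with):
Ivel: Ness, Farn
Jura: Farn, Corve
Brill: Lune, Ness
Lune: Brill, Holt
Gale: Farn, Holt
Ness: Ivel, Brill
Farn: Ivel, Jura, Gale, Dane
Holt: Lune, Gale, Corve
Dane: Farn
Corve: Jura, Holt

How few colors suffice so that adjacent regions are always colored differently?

3

The cycle Corve-Jura-Farn-Gale-Holt-Corve has odd length 5, so it cannot be 2-colored; at least 3 colors are needed.
3 colors suffice: color 1 → {Ness, Farn, Holt}; color 2 → {Ivel, Brill, Gale, Dane, Corve}; color 3 → {Jura, Lune}. No two conflicting regions share a color.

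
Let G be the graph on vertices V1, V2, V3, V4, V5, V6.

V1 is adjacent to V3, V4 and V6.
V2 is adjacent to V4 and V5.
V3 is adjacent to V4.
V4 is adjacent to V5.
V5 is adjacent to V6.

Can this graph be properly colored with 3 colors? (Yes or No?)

Yes

The chromatic number is 3. V1, V3, V4 form a triangle, so at least 3 colors are needed.
3 colors suffice: color 1 → {V4, V6}; color 2 → {V1, V5}; color 3 → {V2, V3}.
That is already a proper 3-coloring.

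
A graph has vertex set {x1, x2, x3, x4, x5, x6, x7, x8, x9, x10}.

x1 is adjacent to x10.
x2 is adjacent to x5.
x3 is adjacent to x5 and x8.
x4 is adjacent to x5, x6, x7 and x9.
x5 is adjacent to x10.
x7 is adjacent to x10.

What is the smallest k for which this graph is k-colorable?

2

x2 and x5 are adjacent, so at least 2 colors are needed.
2 colors suffice: color 1 → {x1, x5, x6, x7, x8, x9}; color 2 → {x2, x3, x4, x10}. Every edge joins two different colors.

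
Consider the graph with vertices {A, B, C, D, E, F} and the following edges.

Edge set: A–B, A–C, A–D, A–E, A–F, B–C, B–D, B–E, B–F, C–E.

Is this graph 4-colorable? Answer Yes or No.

Yes

The chromatic number is 4. A, B, C, E are mutually adjacent (a clique of size 4), so at least 4 colors are needed.
4 colors suffice: color red → {A}; color blue → {B}; color green → {C, D, F}; color yellow → {E}.
That is already a proper 4-coloring.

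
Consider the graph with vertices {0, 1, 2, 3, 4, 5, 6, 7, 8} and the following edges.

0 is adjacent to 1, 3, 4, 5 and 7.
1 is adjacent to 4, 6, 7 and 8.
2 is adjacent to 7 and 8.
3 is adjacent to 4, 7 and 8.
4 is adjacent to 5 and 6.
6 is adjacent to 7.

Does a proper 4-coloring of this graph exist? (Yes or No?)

Yes

The chromatic number is 3. 0, 1, 7 form a triangle, so at least 3 colors are needed.
3 colors suffice: color a → {4, 7, 8}; color b → {0, 2, 6}; color c → {1, 3, 5}.
Since 4 ≥ 3, a proper 4-coloring certainly exists.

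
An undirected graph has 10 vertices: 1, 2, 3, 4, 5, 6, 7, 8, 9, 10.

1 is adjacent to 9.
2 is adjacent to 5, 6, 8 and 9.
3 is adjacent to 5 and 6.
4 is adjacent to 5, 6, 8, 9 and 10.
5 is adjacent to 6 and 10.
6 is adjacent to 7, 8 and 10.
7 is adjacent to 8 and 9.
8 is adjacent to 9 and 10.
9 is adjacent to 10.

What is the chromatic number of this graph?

4

4, 5, 6, 10 are mutually adjacent (a clique of size 4), so at least 4 colors are needed.
4 colors suffice: 1=b, 2=c, 3=c, 4=c, 5=b, 6=a, 7=c, 8=b, 9=a, 10=d. Every edge joins two different colors.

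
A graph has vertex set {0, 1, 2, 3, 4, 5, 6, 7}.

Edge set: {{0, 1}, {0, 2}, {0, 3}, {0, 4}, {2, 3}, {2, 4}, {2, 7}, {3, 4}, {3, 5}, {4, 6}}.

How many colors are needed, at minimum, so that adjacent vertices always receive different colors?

0, 2, 3, 4 are mutually adjacent (a clique of size 4), so at least 4 colors are needed.
One proper 4-coloring: 0=c, 1=a, 2=d, 3=b, 4=a, 5=a, 6=b, 7=a. No two adjacent vertices share a color.

4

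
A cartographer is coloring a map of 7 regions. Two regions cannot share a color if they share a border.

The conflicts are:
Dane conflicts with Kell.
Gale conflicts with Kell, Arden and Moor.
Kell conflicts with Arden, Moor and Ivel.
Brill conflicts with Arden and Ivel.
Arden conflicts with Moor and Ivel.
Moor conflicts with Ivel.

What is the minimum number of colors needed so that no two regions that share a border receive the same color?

Gale, Kell, Arden, Moor all conflict with each other, so at least 4 colors are needed.
One proper 4-coloring: Dane=2, Gale=4, Kell=1, Brill=1, Arden=2, Moor=3, Ivel=4. Every pair that conflicts lands in different colors.

4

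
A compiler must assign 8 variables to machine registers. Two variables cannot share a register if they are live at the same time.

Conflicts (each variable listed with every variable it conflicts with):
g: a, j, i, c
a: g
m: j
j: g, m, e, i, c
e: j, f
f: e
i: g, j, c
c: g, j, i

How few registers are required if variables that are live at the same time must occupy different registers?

4

g, j, i, c pairwise conflict, so at least 4 registers are needed.
4 registers suffice: register 1 → {a, j, f}; register 2 → {g, m, e}; register 3 → {c}; register 4 → {i}. Every pair that conflicts lands in different registers.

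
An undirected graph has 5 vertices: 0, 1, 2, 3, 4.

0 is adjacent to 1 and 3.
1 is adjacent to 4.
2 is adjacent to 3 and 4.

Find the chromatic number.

The cycle 2-4-1-0-3-2 has odd length 5, so it cannot be 2-colored; at least 3 colors are needed.
3 colors suffice: 0=blue, 1=red, 2=blue, 3=red, 4=green. Every edge joins two different colors.

3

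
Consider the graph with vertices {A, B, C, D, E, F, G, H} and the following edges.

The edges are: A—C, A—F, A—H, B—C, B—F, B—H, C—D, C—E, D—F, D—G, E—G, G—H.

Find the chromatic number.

The cycle G-H-B-C-E-G has odd length 5, so it cannot be 2-colored; at least 3 colors are needed.
3 colors suffice: color red → {C, F, H}; color blue → {A, B, G}; color green → {D, E}. Every edge joins two different colors.

3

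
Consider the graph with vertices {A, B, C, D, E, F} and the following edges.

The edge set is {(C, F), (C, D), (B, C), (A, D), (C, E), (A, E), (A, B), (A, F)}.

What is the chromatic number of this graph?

2

C and D are adjacent, so at least 2 colors are needed.
2 colors suffice: color 1 → {A, C}; color 2 → {B, D, E, F}. Every edge joins two different colors.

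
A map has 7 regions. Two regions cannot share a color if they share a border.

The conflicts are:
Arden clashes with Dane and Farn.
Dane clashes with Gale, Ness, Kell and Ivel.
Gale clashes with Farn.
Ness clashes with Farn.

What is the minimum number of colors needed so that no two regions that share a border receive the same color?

2

Dane and Kell conflict, so at least 2 colors are needed.
2 colors suffice: color 1 → {Dane, Farn}; color 2 → {Arden, Gale, Ness, Kell, Ivel}. No two conflicting regions share a color.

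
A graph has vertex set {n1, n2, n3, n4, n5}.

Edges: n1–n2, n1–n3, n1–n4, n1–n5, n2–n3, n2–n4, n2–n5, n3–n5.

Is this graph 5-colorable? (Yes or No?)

The chromatic number is 4. n1, n2, n3, n5 are mutually adjacent (a clique of size 4), so at least 4 colors are needed.
4 colors suffice: n1=blue, n2=red, n3=green, n4=green, n5=yellow.
Since 5 ≥ 4, a proper 5-coloring certainly exists.

Yes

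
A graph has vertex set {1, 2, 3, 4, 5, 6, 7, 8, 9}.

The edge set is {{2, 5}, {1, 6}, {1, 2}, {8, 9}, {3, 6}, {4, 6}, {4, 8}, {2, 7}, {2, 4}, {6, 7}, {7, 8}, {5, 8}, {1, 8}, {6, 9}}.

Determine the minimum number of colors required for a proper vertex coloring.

2 and 4 are adjacent, so at least 2 colors are needed.
A valid assignment using 2 colors: 1=blue, 2=red, 3=blue, 4=blue, 5=blue, 6=red, 7=blue, 8=red, 9=blue. Each edge has distinct colors on its endpoints.

2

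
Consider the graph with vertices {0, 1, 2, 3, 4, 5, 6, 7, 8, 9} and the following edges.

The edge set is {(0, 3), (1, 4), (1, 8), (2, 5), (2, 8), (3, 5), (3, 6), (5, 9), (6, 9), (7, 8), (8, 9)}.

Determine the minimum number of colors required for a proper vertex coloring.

2

3 and 6 are adjacent, so at least 2 colors are needed.
2 colors suffice: color red → {0, 4, 5, 6, 8}; color blue → {1, 2, 3, 7, 9}. Every edge joins two different colors.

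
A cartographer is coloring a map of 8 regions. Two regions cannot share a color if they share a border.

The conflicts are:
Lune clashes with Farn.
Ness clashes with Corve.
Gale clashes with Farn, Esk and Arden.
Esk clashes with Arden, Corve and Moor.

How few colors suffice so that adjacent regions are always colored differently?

3

Gale, Esk, Arden are mutually in conflict, so at least 3 colors are needed.
3 colors suffice: Lune=2, Ness=1, Gale=2, Farn=1, Esk=1, Arden=3, Corve=2, Moor=2. Every pair that conflicts lands in different colors.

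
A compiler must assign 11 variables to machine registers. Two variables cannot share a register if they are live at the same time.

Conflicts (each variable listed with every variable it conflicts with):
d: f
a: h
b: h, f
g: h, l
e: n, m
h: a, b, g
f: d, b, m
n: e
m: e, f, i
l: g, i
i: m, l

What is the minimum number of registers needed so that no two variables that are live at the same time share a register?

3

The cycle i-m-f-b-h-g-l-i has odd length 7, so it cannot be 2-colored; at least 3 registers are needed.
3 registers suffice: register 1 → {d, h, n, m, l}; register 2 → {a, g, e, f, i}; register 3 → {b}. Every pair that conflicts lands in different registers.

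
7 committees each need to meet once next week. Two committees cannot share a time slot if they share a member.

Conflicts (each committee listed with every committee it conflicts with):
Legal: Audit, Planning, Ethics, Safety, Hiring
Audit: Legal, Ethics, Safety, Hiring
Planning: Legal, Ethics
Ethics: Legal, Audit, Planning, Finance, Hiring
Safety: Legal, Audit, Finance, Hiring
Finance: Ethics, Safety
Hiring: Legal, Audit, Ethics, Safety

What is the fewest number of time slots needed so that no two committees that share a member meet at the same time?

Legal, Audit, Safety, Hiring are mutually in conflict, so at least 4 time slots are needed.
Using 4 time slots: Legal=2, Audit=3, Planning=3, Ethics=1, Safety=1, Finance=2, Hiring=4. No two conflicting committees share a time slot.

4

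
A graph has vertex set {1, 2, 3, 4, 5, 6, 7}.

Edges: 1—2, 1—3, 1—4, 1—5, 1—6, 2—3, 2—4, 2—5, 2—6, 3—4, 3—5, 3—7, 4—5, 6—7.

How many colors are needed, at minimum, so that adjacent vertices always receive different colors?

1, 2, 3, 4, 5 are pairwise adjacent (a clique of size 5), so at least 5 colors are needed.
5 colors suffice: 1=c, 2=a, 3=b, 4=d, 5=e, 6=b, 7=a. No two adjacent vertices share a color.

5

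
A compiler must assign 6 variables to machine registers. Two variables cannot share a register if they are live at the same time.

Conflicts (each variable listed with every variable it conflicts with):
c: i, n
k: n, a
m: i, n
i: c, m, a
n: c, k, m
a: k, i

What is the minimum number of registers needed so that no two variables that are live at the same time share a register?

The cycle n-m-i-a-k-n has odd length 5, so it cannot be 2-colored; at least 3 registers are needed.
3 registers suffice: register 1 → {i, n}; register 2 → {c, k, m}; register 3 → {a}. Every pair that conflicts lands in different registers.

3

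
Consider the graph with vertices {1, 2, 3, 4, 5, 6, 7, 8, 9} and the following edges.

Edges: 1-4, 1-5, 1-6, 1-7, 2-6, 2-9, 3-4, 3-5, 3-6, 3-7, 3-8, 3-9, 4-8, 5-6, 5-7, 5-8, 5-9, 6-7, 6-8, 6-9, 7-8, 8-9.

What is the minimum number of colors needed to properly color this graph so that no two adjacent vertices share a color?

3, 5, 6, 8, 9 are pairwise adjacent (a clique of size 5), so at least 5 colors are needed.
One proper 5-coloring: 1=blue, 2=blue, 3=yellow, 4=red, 5=green, 6=red, 7=purple, 8=blue, 9=purple. Every edge joins two different colors.

5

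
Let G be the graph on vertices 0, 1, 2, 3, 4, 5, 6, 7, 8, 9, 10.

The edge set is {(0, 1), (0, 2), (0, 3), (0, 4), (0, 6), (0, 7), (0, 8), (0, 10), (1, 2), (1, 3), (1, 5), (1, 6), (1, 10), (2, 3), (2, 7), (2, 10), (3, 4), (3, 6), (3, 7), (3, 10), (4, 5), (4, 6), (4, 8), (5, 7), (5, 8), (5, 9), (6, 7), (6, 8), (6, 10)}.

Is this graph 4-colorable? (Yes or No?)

No

0, 1, 2, 3, 10 are pairwise adjacent (a clique of size 5), so at least 5 colors are needed.
So 4 colors are not enough.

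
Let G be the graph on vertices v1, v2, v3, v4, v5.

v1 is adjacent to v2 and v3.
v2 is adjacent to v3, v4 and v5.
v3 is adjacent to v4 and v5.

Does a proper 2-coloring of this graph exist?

v2, v3, v4 are mutually adjacent, so at least 3 colors are needed.
So 2 colors are not enough.

No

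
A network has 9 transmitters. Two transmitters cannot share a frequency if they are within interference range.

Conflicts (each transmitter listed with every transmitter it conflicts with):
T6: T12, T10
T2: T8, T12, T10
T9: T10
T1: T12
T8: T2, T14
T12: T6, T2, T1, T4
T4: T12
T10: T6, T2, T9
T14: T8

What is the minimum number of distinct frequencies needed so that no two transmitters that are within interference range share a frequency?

2

T9 and T10 conflict, so at least 2 frequencies are needed.
2 frequencies suffice: frequency 1 → {T8, T12, T10}; frequency 2 → {T6, T2, T9, T1, T4, T14}. Each listed conflict is separated.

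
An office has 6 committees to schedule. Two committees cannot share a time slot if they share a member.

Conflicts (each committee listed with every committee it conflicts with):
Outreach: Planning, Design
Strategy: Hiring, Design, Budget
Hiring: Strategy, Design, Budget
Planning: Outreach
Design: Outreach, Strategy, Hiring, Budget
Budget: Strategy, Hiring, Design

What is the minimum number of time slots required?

4

Strategy, Hiring, Design, Budget all conflict with each other, so at least 4 time slots are needed.
Using 4 time slots: Outreach=2, Strategy=3, Hiring=4, Planning=1, Design=1, Budget=2. Every pair that conflicts lands in different time slots.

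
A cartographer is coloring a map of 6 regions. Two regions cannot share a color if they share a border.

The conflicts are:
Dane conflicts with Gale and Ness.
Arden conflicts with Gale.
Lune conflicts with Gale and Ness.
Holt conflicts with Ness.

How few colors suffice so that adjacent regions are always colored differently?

Lune and Ness conflict, so at least 2 colors are needed.
2 colors suffice: Dane=2, Arden=2, Lune=2, Holt=2, Gale=1, Ness=1. No two conflicting regions share a color.

2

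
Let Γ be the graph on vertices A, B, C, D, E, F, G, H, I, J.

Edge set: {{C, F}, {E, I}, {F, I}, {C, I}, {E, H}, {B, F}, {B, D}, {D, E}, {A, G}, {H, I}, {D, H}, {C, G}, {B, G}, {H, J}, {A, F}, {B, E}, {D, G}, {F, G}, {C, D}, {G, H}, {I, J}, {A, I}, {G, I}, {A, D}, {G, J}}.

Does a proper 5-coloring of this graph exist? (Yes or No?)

The chromatic number is 4. G, H, I, J form a clique, so at least 4 colors are needed.
4 colors suffice: color 1 → {E, G}; color 2 → {D, I}; color 3 → {F, H}; color 4 → {A, B, C, J}.
Since 5 ≥ 4, a proper 5-coloring certainly exists.

Yes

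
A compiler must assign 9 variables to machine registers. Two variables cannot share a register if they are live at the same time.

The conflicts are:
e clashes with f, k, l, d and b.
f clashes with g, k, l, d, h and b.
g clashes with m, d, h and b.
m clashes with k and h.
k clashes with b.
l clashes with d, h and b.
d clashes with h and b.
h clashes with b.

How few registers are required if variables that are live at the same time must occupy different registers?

f, l, d, h, b pairwise conflict, so at least 5 registers are needed.
A valid assignment using 5 registers: e=3, f=1, g=5, m=1, k=4, l=5, d=4, h=3, b=2. Every pair that conflicts lands in different registers.

5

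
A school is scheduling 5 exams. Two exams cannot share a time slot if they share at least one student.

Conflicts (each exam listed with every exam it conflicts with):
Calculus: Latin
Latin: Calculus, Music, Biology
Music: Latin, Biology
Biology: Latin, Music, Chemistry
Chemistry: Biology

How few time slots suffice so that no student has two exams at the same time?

Latin, Music, Biology are mutually in conflict, so at least 3 time slots are needed.
3 time slots suffice: time slot 1 → {Latin, Chemistry}; time slot 2 → {Calculus, Biology}; time slot 3 → {Music}. Every pair that conflicts lands in different time slots.

3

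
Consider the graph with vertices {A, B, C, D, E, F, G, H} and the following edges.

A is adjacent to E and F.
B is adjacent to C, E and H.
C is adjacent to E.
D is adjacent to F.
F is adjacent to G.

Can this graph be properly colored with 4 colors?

The chromatic number is 3. B, C, E form a triangle, so at least 3 colors are needed.
3 colors suffice: A=2, B=2, C=3, D=2, E=1, F=1, G=2, H=1.
Since 4 ≥ 3, a proper 4-coloring certainly exists.

Yes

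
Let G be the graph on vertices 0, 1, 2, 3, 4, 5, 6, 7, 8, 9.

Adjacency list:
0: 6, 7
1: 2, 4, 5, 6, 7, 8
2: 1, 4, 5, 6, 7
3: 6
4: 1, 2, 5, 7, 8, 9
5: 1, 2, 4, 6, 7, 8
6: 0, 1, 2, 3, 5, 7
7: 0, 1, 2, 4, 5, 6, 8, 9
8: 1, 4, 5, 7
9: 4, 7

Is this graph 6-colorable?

The chromatic number is 5. 1, 2, 5, 6, 7 form a clique, so at least 5 colors are needed.
A valid assignment using 5 colors: 0=green, 1=yellow, 2=purple, 3=red, 4=blue, 5=green, 6=blue, 7=red, 8=purple, 9=green.
Since 6 ≥ 5, a proper 6-coloring certainly exists.

Yes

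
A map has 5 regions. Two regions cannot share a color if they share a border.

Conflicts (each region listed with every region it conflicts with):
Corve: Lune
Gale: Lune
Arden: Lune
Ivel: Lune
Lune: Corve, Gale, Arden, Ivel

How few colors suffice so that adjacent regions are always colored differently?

2

Corve and Lune conflict, so at least 2 colors are needed.
2 colors suffice: color 1 → {Lune}; color 2 → {Corve, Gale, Arden, Ivel}. Every pair that conflicts lands in different colors.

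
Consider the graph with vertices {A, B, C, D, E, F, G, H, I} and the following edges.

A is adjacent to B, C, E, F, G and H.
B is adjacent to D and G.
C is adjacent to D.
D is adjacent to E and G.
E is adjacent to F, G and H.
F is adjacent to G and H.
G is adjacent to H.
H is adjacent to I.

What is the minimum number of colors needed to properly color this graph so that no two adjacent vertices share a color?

5

A, E, F, G, H are pairwise adjacent (a clique of size 5), so at least 5 colors are needed.
5 colors suffice: color red → {A, D, I}; color blue → {C, G}; color green → {B, E}; color yellow → {H}; color purple → {F}. No two adjacent vertices share a color.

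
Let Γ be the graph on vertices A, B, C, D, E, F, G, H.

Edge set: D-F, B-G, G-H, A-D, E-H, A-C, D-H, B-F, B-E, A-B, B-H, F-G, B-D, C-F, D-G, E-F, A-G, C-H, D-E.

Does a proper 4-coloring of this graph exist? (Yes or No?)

Yes

The chromatic number is 4. B, D, F, G are mutually adjacent (a clique of size 4), so at least 4 colors are needed.
4 colors suffice: A=3, B=2, C=1, D=1, E=4, F=3, G=4, H=3.
That is already a proper 4-coloring.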